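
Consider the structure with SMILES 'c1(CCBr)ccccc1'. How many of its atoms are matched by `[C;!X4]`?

0

Check the 9 heavy atoms by environment: 2× C (X4) → no; 1× Br (X1) → no; 6× c (aromatic, X3) → no.
No environment satisfies the query, so 0 matching atoms.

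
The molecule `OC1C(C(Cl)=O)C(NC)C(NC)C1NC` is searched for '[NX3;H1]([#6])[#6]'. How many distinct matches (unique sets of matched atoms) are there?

3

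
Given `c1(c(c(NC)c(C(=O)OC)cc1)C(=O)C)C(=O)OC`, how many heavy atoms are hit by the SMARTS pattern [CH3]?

The query [CH3] means: aliphatic carbon with exactly three hydrogens.
Check the 19 heavy atoms by environment: 4× c (aromatic, H0) → no; 2× c (aromatic, H1) → no; 3× C (H0) → no; 5× O (H0) → no; 4× C (H3) → match; 1× N (H1) → no.
That gives 4 matching atoms.

4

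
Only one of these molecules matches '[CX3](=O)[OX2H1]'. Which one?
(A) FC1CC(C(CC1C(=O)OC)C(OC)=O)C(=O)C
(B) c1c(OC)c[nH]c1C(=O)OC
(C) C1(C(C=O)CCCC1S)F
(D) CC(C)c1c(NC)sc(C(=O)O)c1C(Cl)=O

D

[CX3](=O)[OX2H1] describes an sp2 carbon double-bonded to O and single-bonded to an -OH oxygen (a carboxylic acid).
(A) has a methyl-ester group (-C(=O)OCH3) but the singly-bonded O has no H (OX2H0, not OX2H1).
(B) has a methyl-ester group (-C(=O)OCH3) but the singly-bonded O has no H (OX2H0, not OX2H1).
(C) has an aldehyde (-CHO) but there is no singly-bonded oxygen on the carbonyl carbon.
(D) contains a carboxylic acid group (-C(=O)OH), which satisfies every atom and bond constraint.
So the answer is (D).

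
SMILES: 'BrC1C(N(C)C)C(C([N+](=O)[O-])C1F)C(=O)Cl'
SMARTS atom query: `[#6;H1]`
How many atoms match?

5

The query [#6;H1] means: any carbon bearing exactly one hydrogen.
Check the 16 heavy atoms by environment: 5× C (H1) → match; 1× N (charge +1, H0) → no; 1× O (charge -1, H0) → no; 2× O (H0) → no; 1× C (H0) → no; 1× Cl (H0) → no; 1× F (H0) → no; 1× Br (H0) → no; 1× N (H0) → no; 2× C (H3) → no.
That gives 5 matching atoms.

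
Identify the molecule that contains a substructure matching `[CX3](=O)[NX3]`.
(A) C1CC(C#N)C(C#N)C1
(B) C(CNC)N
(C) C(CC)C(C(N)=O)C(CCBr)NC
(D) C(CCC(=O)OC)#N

C

[CX3](=O)[NX3] describes a carbonyl carbon bonded to a trivalent nitrogen (an amide).
(A) has a nitrile (-C#N) but the nitrile N is NX1 (triple-bonded), not NX3.
(B) has a primary amino group (-NH2) but the -NH2 is not attached to a carbonyl carbon.
(C) contains a primary amide (-C(=O)NH2), which satisfies every atom and bond constraint.
(D) has a methyl-ester group (-C(=O)OCH3) but the carbonyl is bonded to O, not to an NX3 nitrogen.
So the answer is (C).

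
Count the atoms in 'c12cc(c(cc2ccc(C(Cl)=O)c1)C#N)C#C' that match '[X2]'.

The query [X2] means: any atom with exactly two total connections (bonds + H).
Check the 17 heavy atoms by environment: 10× c (aromatic, X3) → no; 3× C (X2) → match; 1× N (X1) → no; 1× C (X3) → no; 1× O (X1) → no; 1× Cl (X1) → no.
That gives 3 matching atoms.

3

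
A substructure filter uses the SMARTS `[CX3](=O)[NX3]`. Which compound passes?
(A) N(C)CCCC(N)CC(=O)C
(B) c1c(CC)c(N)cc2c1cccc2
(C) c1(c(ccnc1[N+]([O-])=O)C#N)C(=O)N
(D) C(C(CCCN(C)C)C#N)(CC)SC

C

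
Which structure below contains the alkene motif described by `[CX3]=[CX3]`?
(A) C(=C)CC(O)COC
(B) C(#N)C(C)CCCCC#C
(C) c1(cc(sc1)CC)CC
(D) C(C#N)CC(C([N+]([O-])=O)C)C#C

A

[CX3]=[CX3] describes a non-aromatic C=C double bond between two sp2 carbons (an alkene).
(A) contains a vinyl group (-CH=CH2), which satisfies every atom and bond constraint.
(B) has an ethynyl group (-C#CH) but the C-C bond is a triple bond, not a double bond.
(C) has an ethyl group (-CH2CH3) but its C-C bond is a single bond between CX4 carbons, not CX3=CX3.
(D) has an ethynyl group (-C#CH) but the C-C bond is a triple bond, not a double bond.
So the answer is (A).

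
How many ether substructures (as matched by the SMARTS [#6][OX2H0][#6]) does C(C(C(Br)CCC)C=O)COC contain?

1

[#6][OX2H0][#6] is the SMARTS for an ether: an aliphatic oxygen bridging two carbons with no H on the oxygen.
Exactly one fragment in the molecule meets all constraints, giving 1 match.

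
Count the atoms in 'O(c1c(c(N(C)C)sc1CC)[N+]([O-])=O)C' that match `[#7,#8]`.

The query [#7,#8] means: nitrogen or oxygen (comma = OR).
Check the 15 heavy atoms by environment: 1× s (aromatic) → no; 4× c (aromatic) → no; 1× N (charge +1) → match; 1× O (charge -1) → match; 2× O → match; 1× N → match; 5× C → no.
Summing the matching environments: 1 + 1 + 2 + 1 = 5 matching atoms.

5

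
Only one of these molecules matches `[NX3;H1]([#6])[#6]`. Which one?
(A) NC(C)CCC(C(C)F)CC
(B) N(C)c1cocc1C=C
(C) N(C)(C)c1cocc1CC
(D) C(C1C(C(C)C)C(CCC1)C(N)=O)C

B

[NX3;H1]([#6])[#6] describes a trivalent nitrogen with one H, bonded to two carbons (a secondary amine).
(A) has a primary amino group (-NH2) but the nitrogen has H2 and only one carbon neighbour.
(B) contains an N-methylamino group (-NHCH3), which satisfies every atom and bond constraint.
(C) has a dimethylamino group (-N(CH3)2) but the nitrogen has H0, not H1.
(D) has a primary amide (-C(=O)NH2) but the -C(=O)NH2 nitrogen has H2, not H1.
So the answer is (B).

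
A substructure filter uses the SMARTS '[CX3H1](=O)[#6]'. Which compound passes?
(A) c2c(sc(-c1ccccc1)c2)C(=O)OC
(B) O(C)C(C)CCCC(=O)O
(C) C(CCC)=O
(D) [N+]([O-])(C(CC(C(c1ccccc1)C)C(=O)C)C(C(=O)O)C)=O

C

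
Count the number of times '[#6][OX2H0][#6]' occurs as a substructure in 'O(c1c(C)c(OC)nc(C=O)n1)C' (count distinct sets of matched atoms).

[#6][OX2H0][#6] is the SMARTS for an ether: an aliphatic oxygen bridging two carbons with no H on the oxygen.
The molecule carries 2 separate instances of a methoxy ether (-OCH3) meeting every constraint; each maps to a distinct set of atoms, giving 2 matches.

2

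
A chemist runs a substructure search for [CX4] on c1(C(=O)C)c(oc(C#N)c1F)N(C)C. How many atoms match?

3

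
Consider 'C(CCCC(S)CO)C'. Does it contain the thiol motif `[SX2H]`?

Yes

The pattern [SX2H] describes an aliphatic sulfur with two connections, one being H — a thiol.
The molecule carries a thiol (-SH), whose atoms satisfy every constraint of the query, so the pattern matches.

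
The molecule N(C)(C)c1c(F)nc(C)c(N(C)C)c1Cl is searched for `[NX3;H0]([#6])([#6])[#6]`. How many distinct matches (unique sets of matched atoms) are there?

[NX3;H0]([#6])([#6])[#6] is the SMARTS for a tertiary amine: a trivalent nitrogen with no H, bonded to three carbons.
The molecule carries 2 separate instances of a dimethylamino group (-N(CH3)2) meeting every constraint; each maps to a distinct set of atoms, giving 2 matches.

2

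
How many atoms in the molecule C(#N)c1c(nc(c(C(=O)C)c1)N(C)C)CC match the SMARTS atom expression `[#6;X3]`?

The query [#6;X3] means: any carbon (aromatic or not) with three total connections.
Check the 16 heavy atoms by environment: 1× n (aromatic, X2) → no; 5× c (aromatic, X3) → match; 1× C (X2) → no; 1× N (X1) → no; 1× C (X3) → match; 1× O (X1) → no; 5× C (X4) → no; 1× N (X3) → no.
Summing the matching environments: 5 + 1 = 6 matching atoms.

6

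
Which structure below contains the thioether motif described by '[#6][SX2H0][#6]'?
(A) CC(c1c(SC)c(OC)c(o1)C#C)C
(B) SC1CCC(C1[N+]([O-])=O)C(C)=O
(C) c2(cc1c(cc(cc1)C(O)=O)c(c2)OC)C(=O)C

[#6][SX2H0][#6] describes an aliphatic sulfur bridging two carbons with no H on the sulfur (a thioether).
(A) contains a methylthio ether (-SCH3), which satisfies every atom and bond constraint.
(B) has a thiol (-SH) but the sulfur has H1, not H0 bridging two carbons.
(C) has a methoxy ether (-OCH3) but the bridging atom is O, not S.
So the answer is (A).

A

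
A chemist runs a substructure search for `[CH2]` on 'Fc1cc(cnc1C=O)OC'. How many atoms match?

0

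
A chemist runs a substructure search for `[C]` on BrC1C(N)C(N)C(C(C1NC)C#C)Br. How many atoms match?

9

Check the 14 heavy atoms by environment: 9× C → match; 2× Br → no; 3× N → no.
That gives 9 matching atoms.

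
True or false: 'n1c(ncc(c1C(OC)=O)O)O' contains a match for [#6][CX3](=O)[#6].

False

The pattern [#6][CX3](=O)[#6] describes a carbonyl carbon (no H) flanked by two carbons — a ketone.
The closest candidate here is a methyl-ester group (-C(=O)OCH3), but one neighbour of the carbonyl carbon is O, not C. No other fragment satisfies the full query, so there is no match.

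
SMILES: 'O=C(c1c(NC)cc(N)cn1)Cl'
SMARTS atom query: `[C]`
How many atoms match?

2

Check the 12 heavy atoms by environment: 1× n (aromatic) → no; 5× c (aromatic) → no; 2× C → match; 1× O → no; 1× Cl → no; 2× N → no.
That gives 2 matching atoms.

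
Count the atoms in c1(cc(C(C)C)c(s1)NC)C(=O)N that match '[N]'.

Check the 13 heavy atoms by environment: 1× s (aromatic) → no; 4× c (aromatic) → no; 2× N → match; 5× C → no; 1× O → no.
That gives 2 matching atoms.

2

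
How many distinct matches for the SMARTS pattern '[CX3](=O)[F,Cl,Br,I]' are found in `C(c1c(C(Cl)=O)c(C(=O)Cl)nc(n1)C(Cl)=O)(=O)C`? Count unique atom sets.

3

[CX3](=O)[F,Cl,Br,I] is the SMARTS for an acyl halide: a carbonyl carbon bonded to a halogen.
The molecule carries 3 separate instances of an acyl chloride (-C(=O)Cl) meeting every constraint; each maps to a distinct set of atoms, giving 3 matches.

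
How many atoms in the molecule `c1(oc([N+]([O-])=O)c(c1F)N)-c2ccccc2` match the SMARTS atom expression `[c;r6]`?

6

The query [c;r6] means: aromatic carbon that belongs to a six-membered ring.
Check the 16 heavy atoms by environment: 1× o (aromatic, in 5-ring) → no; 4× c (aromatic, in 5-ring) → no; 6× c (aromatic, in 6-ring) → match; 1× N (charge +1, acyclic) → no; 1× O (charge -1, acyclic) → no; 1× O (acyclic) → no; 1× F (acyclic) → no; 1× N (acyclic) → no.
That gives 6 matching atoms.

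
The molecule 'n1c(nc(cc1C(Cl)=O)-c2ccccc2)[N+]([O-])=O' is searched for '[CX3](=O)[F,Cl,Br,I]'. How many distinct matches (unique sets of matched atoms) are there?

1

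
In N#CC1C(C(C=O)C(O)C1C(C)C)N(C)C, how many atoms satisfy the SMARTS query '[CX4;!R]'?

5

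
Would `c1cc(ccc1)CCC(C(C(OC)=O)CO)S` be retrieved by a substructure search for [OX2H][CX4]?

The pattern [OX2H][CX4] describes a hydroxyl oxygen bound to an sp3 (X4) carbon — an aliphatic alcohol.
The molecule carries a hydroxyl group (-OH), whose atoms satisfy every constraint of the query, so the pattern matches.

Yes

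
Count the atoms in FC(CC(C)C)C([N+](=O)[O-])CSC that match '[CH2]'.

2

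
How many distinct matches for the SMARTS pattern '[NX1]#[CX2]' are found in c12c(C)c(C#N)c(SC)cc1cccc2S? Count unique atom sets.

[NX1]#[CX2] is the SMARTS for a nitrile: a nitrogen triple-bonded to a two-connected carbon.
Exactly one fragment in the molecule meets all constraints, giving 1 match.

1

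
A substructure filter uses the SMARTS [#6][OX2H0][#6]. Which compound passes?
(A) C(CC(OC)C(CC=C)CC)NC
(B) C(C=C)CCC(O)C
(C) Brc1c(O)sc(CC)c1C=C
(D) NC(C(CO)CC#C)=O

A

[#6][OX2H0][#6] describes an aliphatic oxygen bridging two carbons with no H on the oxygen (an ether).
(A) contains a methoxy ether (-OCH3), which satisfies every atom and bond constraint.
(B) has a hydroxyl group (-OH) but the oxygen has H1, not H0 bridging two carbons.
(C) has a hydroxyl group (-OH) but the oxygen has H1, not H0 bridging two carbons.
(D) has a hydroxyl group (-OH) but the oxygen has H1, not H0 bridging two carbons.
So the answer is (A).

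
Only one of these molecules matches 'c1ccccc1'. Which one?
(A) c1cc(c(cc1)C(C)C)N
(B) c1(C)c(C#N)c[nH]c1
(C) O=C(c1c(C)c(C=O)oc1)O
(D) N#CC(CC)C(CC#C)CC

c1ccccc1 describes six aromatic carbons in a ring (a benzene ring).
(A) contains the required atom environment, so the pattern matches.
(B) has a methyl group (-CH3) but no six-membered all-carbon aromatic ring is present.
(C) has a methyl group (-CH3) but no six-membered all-carbon aromatic ring is present.
(D) has a methyl group (-CH3) but no six-membered all-carbon aromatic ring is present.
So the answer is (A).

A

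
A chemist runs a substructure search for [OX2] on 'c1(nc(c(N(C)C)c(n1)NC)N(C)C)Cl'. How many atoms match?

The query [OX2] means: aliphatic oxygen with two total connections — ether, hydroxyl, or ester single-bond O.
Check the 15 heavy atoms by environment: 2× n (aromatic, X2) → no; 4× c (aromatic, X3) → no; 1× Cl (X1) → no; 3× N (X3) → no; 5× C (X4) → no.
No environment satisfies the query, so 0 matching atoms.

0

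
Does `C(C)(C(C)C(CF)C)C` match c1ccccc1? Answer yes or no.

No

The pattern c1ccccc1 describes six aromatic carbons in a ring — a benzene ring.
The closest candidate here is a methyl group (-CH3), but no six-membered all-carbon aromatic ring is present. No other fragment satisfies the full query, so there is no match.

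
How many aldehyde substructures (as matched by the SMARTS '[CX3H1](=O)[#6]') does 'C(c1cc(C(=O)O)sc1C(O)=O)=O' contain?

1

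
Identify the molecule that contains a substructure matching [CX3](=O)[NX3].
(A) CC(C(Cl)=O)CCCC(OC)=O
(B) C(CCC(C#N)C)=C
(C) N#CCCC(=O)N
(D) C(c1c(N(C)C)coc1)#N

C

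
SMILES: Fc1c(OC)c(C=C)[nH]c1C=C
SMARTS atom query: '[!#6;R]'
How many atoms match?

The query [!#6;R] means: non-carbon atom that is part of a ring.
Check the 12 heavy atoms by environment: 1× n (aromatic, in 5-ring) → match; 4× c (aromatic, in 5-ring) → no; 5× C (acyclic) → no; 1× F (acyclic) → no; 1× O (acyclic) → no.
That gives 1 matching atom.

1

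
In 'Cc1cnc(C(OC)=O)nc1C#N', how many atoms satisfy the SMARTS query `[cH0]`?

3

Check the 13 heavy atoms by environment: 2× n (aromatic, H0) → no; 3× c (aromatic, H0) → match; 1× c (aromatic, H1) → no; 2× C (H3) → no; 2× C (H0) → no; 2× O (H0) → no; 1× N (H0) → no.
That gives 3 matching atoms.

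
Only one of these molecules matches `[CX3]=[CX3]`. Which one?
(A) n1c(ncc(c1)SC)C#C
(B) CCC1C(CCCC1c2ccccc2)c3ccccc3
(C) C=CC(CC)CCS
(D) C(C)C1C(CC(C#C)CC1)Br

[CX3]=[CX3] describes a non-aromatic C=C double bond between two sp2 carbons (an alkene).
(A) has an ethynyl group (-C#CH) but the C-C bond is a triple bond, not a double bond.
(B) has an ethyl group (-CH2CH3) but its C-C bond is a single bond between CX4 carbons, not CX3=CX3.
(C) contains a vinyl group (-CH=CH2), which satisfies every atom and bond constraint.
(D) has an ethyl group (-CH2CH3) but its C-C bond is a single bond between CX4 carbons, not CX3=CX3.
So the answer is (C).

C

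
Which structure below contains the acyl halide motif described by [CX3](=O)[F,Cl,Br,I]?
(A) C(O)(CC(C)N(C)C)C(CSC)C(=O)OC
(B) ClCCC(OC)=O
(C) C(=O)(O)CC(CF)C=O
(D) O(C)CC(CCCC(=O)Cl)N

D

[CX3](=O)[F,Cl,Br,I] describes a carbonyl carbon bonded to a halogen (an acyl halide).
(A) has a methyl-ester group (-C(=O)OCH3) but the carbonyl is bonded to -O-C, not to a halogen.
(B) has a methyl-ester group (-C(=O)OCH3) but the carbonyl is bonded to -O-C, not to a halogen.
(C) has a carboxylic acid group (-C(=O)OH) but the carbonyl is bonded to -OH, not to a halogen.
(D) contains an acyl chloride (-C(=O)Cl), which satisfies every atom and bond constraint.
So the answer is (D).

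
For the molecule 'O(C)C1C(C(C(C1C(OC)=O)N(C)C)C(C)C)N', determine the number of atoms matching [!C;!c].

5

Check the 18 heavy atoms by environment: 13× C → no; 3× O → match; 2× N → match.
Summing the matching environments: 3 + 2 = 5 matching atoms.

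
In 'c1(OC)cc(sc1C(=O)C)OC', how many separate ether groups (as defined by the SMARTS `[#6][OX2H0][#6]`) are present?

2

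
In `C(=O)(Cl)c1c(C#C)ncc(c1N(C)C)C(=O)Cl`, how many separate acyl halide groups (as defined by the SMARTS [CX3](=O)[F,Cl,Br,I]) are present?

2

[CX3](=O)[F,Cl,Br,I] is the SMARTS for an acyl halide: a carbonyl carbon bonded to a halogen.
The molecule carries 2 separate instances of an acyl chloride (-C(=O)Cl) meeting every constraint; each maps to a distinct set of atoms, giving 2 matches.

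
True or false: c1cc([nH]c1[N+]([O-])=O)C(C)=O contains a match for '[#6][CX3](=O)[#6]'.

True

The pattern [#6][CX3](=O)[#6] describes a carbonyl carbon (no H) flanked by two carbons — a ketone.
The molecule carries an acetyl/ketone group (-C(=O)CH3), whose atoms satisfy every constraint of the query, so the pattern matches.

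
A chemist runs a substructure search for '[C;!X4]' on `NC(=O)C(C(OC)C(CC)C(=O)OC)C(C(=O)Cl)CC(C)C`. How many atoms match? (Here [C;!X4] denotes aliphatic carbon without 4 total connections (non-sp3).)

The query [C;!X4] means: aliphatic carbon that does not have four total connections.
Check the 22 heavy atoms by environment: 12× C (X4) → no; 2× O (X2) → no; 3× C (X3) → match; 3× O (X1) → no; 1× Cl (X1) → no; 1× N (X3) → no.
That gives 3 matching atoms.

3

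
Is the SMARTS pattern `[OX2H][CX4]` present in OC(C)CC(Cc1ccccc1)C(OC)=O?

Yes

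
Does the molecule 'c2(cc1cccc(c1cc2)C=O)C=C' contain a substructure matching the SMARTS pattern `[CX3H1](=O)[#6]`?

The pattern [CX3H1](=O)[#6] describes an sp2 carbon with one H, double-bonded to O and single-bonded to carbon — an aldehyde.
The molecule carries an aldehyde (-CHO), whose atoms satisfy every constraint of the query, so the pattern matches.

Yes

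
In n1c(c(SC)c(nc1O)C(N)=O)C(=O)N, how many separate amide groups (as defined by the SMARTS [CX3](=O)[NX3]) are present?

2

[CX3](=O)[NX3] is the SMARTS for an amide: a carbonyl carbon bonded to a trivalent nitrogen.
The molecule carries 2 separate instances of a primary amide (-C(=O)NH2) meeting every constraint; each maps to a distinct set of atoms, giving 2 matches.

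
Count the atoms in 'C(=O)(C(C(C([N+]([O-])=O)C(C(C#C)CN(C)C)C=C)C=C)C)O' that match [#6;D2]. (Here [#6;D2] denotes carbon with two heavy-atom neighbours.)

4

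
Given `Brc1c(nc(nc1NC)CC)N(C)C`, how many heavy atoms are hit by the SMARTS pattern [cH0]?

The query [cH0] means: aromatic carbon with no attached hydrogen (substituted or ring-fusion).
Check the 14 heavy atoms by environment: 2× n (aromatic, H0) → no; 4× c (aromatic, H0) → match; 1× C (H2) → no; 4× C (H3) → no; 1× N (H1) → no; 1× N (H0) → no; 1× Br (H0) → no.
That gives 4 matching atoms.

4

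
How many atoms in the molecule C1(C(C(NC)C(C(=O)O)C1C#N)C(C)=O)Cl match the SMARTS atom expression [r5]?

5

The query [r5] means: r5 matches atoms in a five-membered ring.
Check the 16 heavy atoms by environment: 5× C (in 5-ring) → match; 1× Cl (acyclic) → no; 5× C (acyclic) → no; 3× O (acyclic) → no; 2× N (acyclic) → no.
That gives 5 matching atoms.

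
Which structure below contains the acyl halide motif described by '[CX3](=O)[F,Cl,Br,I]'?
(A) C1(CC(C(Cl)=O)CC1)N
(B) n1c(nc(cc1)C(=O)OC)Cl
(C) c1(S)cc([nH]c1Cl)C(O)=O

A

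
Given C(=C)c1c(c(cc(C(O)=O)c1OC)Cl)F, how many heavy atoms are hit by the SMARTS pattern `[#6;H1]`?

2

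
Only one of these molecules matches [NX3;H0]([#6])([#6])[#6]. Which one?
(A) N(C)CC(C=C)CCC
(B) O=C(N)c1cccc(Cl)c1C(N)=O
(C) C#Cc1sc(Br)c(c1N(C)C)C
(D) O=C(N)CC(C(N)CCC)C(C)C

C

[NX3;H0]([#6])([#6])[#6] describes a trivalent nitrogen with no H, bonded to three carbons (a tertiary amine).
(A) has an N-methylamino group (-NHCH3) but the nitrogen still has one H (H1), not H0.
(B) has a primary amide (-C(=O)NH2) but the amide nitrogen has H2 and only one carbon neighbour.
(C) contains a dimethylamino group (-N(CH3)2), which satisfies every atom and bond constraint.
(D) has a primary amino group (-NH2) but the nitrogen has H2, not H0 with three carbons.
So the answer is (C).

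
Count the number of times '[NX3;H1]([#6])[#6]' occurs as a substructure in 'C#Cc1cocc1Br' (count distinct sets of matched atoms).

[NX3;H1]([#6])[#6] is the SMARTS for a secondary amine: a trivalent nitrogen with one H, bonded to two carbons.
No fragment in the molecule satisfies every constraint, giving 0 matches.

0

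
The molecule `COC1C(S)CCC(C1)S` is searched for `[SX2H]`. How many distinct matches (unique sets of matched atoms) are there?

[SX2H] is the SMARTS for a thiol: an aliphatic sulfur with two connections, one being H.
The molecule carries 2 separate instances of a thiol (-SH) meeting every constraint; each maps to a distinct set of atoms, giving 2 matches.

2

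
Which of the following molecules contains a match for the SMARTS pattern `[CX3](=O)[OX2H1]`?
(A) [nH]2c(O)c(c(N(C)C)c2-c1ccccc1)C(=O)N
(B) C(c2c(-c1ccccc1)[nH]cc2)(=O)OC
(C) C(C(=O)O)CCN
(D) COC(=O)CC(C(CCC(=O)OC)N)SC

C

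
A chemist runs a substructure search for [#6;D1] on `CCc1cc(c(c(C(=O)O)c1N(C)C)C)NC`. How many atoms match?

Check the 17 heavy atoms by environment: 5× c (aromatic, D3) → no; 1× c (aromatic, D2) → no; 1× N (D3) → no; 5× C (D1) → match; 1× N (D2) → no; 1× C (D3) → no; 2× O (D1) → no; 1× C (D2) → no.
That gives 5 matching atoms.

5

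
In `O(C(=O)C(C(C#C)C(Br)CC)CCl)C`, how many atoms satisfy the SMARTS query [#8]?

The query [#8] means: #8 matches any oxygen atom.
Check the 14 heavy atoms by environment: 10× C → no; 1× Br → no; 2× O → match; 1× Cl → no.
That gives 2 matching atoms.

2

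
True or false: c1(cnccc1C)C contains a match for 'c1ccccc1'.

False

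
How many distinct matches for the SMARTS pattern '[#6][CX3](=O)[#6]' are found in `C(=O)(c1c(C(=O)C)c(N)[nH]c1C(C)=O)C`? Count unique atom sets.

3

[#6][CX3](=O)[#6] is the SMARTS for a ketone: a carbonyl carbon (no H) flanked by two carbons.
The molecule carries 3 separate instances of an acetyl/ketone group (-C(=O)CH3) meeting every constraint; each maps to a distinct set of atoms, giving 3 matches.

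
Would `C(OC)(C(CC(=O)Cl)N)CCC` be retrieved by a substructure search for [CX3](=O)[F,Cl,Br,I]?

Yes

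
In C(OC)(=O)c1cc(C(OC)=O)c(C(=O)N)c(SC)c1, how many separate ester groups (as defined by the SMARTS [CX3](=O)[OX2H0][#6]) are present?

2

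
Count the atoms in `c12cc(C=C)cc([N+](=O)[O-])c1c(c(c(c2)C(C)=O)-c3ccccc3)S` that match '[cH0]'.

The query [cH0] means: aromatic carbon with no attached hydrogen (substituted or ring-fusion).
Check the 25 heavy atoms by environment: 8× c (aromatic, H0) → match; 8× c (aromatic, H1) → no; 1× N (charge +1, H0) → no; 1× O (charge -1, H0) → no; 2× O (H0) → no; 1× C (H0) → no; 1× C (H3) → no; 1× C (H1) → no; 1× C (H2) → no; 1× S (H1) → no.
That gives 8 matching atoms.

8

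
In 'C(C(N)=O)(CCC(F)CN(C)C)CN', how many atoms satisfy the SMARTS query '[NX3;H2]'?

2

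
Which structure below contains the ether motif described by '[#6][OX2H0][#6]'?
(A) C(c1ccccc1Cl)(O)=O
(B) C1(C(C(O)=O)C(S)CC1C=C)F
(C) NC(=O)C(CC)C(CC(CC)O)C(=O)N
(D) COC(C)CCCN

D

[#6][OX2H0][#6] describes an aliphatic oxygen bridging two carbons with no H on the oxygen (an ether).
(A) has a carboxylic acid group (-C(=O)OH) but the -OH oxygen has H1; the =O is OX1, not OX2.
(B) has a carboxylic acid group (-C(=O)OH) but the -OH oxygen has H1; the =O is OX1, not OX2.
(C) has a hydroxyl group (-OH) but the oxygen has H1, not H0 bridging two carbons.
(D) contains a methoxy ether (-OCH3), which satisfies every atom and bond constraint.
So the answer is (D).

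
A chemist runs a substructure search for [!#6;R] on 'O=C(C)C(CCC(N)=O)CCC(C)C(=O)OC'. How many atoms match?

The query [!#6;R] means: non-carbon atom that is part of a ring.
Check the 17 heavy atoms by environment: 12× C (acyclic) → no; 4× O (acyclic) → no; 1× N (acyclic) → no.
No environment satisfies the query, so 0 matching atoms.

0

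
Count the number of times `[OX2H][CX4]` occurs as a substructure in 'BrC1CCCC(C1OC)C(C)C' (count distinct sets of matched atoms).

0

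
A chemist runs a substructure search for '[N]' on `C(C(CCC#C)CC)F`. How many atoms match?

0

The query [N] means: uppercase N matches aliphatic (non-aromatic) nitrogen only.
Check the 9 heavy atoms by environment: 8× C → no; 1× F → no.
No environment satisfies the query, so 0 matching atoms.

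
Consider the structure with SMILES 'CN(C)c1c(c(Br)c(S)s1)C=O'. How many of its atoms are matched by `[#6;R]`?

4

Check the 12 heavy atoms by environment: 1× s (aromatic, in 5-ring) → no; 4× c (aromatic, in 5-ring) → match; 3× C (acyclic) → no; 1× O (acyclic) → no; 1× N (acyclic) → no; 1× Br (acyclic) → no; 1× S (acyclic) → no.
That gives 4 matching atoms.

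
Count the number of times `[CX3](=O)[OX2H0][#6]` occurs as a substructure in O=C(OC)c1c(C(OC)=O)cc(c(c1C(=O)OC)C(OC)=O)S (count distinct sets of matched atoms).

4

[CX3](=O)[OX2H0][#6] is the SMARTS for an ester: a carbonyl carbon bonded to an oxygen that is itself bonded to carbon (no H on that O).
The molecule carries 4 separate instances of a methyl-ester group (-C(=O)OCH3) meeting every constraint; each maps to a distinct set of atoms, giving 4 matches.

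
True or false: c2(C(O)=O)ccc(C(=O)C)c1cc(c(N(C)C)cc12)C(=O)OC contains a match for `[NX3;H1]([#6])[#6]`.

False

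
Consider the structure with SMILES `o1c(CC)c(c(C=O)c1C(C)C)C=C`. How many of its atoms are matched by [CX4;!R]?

5

The query [CX4;!R] means: aliphatic carbon with four total connections, not in a ring.
Check the 14 heavy atoms by environment: 1× o (aromatic, X2, in 5-ring) → no; 4× c (aromatic, X3, in 5-ring) → no; 5× C (X4, acyclic) → match; 3× C (X3, acyclic) → no; 1× O (X1, acyclic) → no.
That gives 5 matching atoms.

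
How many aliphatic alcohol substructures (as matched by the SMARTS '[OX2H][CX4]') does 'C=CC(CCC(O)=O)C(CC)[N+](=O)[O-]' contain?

0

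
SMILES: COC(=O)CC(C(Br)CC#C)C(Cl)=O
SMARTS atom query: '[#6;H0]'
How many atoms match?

3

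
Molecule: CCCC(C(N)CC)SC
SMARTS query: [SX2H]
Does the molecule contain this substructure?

No

The pattern [SX2H] describes an aliphatic sulfur with two connections, one being H — a thiol.
The closest candidate here is a methylthio ether (-SCH3), but the sulfur has H0 (bonded to two carbons), not H1. No other fragment satisfies the full query, so there is no match.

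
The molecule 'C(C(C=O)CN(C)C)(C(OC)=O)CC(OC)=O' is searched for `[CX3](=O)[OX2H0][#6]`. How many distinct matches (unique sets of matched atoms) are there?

[CX3](=O)[OX2H0][#6] is the SMARTS for an ester: a carbonyl carbon bonded to an oxygen that is itself bonded to carbon (no H on that O).
The molecule carries 2 separate instances of a methyl-ester group (-C(=O)OCH3) meeting every constraint; each maps to a distinct set of atoms, giving 2 matches.

2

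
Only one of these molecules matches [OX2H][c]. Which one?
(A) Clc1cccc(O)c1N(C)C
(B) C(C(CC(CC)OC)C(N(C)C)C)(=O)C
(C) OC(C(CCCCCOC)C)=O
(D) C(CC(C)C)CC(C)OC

A

[OX2H][c] describes a hydroxyl oxygen attached to an aromatic carbon (a phenol).
(A) contains a hydroxyl group (-OH), which satisfies every atom and bond constraint.
(B) has a methoxy ether (-OCH3) but the oxygen has H0, not H1.
(C) has a methoxy ether (-OCH3) but the oxygen has H0, not H1.
(D) has a methoxy ether (-OCH3) but the oxygen has H0, not H1.
So the answer is (A).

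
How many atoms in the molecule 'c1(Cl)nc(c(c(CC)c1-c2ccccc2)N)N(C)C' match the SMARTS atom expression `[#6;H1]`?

5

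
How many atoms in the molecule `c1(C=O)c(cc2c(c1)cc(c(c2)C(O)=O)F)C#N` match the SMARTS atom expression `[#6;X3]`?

12

The query [#6;X3] means: any carbon (aromatic or not) with three total connections.
Check the 18 heavy atoms by environment: 10× c (aromatic, X3) → match; 2× C (X3) → match; 2× O (X1) → no; 1× O (X2) → no; 1× C (X2) → no; 1× N (X1) → no; 1× F (X1) → no.
Summing the matching environments: 10 + 2 = 12 matching atoms.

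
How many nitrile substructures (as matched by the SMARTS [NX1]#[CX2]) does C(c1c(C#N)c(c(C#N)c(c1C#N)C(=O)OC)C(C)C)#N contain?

4

[NX1]#[CX2] is the SMARTS for a nitrile: a nitrogen triple-bonded to a two-connected carbon.
The molecule carries 4 separate instances of a nitrile (-C#N) meeting every constraint; each maps to a distinct set of atoms, giving 4 matches.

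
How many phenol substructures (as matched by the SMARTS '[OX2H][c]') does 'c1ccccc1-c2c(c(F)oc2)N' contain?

0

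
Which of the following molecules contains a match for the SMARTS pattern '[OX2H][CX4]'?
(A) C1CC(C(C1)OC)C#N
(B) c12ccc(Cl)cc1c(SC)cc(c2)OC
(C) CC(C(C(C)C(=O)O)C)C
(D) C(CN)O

D

[OX2H][CX4] describes a hydroxyl oxygen bound to an sp3 (X4) carbon (an aliphatic alcohol).
(A) has a methoxy ether (-OCH3) but the oxygen has H0 (ether), not H1.
(B) has a methoxy ether (-OCH3) but the oxygen has H0 (ether), not H1.
(C) has a carboxylic acid group (-C(=O)OH) but the -OH is on a CX3 carbonyl carbon, not a CX4 carbon.
(D) contains a hydroxyl group (-OH), which satisfies every atom and bond constraint.
So the answer is (D).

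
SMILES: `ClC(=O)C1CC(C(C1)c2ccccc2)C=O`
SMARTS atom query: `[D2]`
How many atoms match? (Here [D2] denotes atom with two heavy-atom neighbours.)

8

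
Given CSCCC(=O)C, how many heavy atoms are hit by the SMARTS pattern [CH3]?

2

The query [CH3] means: aliphatic carbon with exactly three hydrogens.
Check the 7 heavy atoms by environment: 2× C (H2) → no; 1× S (H0) → no; 2× C (H3) → match; 1× C (H0) → no; 1× O (H0) → no.
That gives 2 matching atoms.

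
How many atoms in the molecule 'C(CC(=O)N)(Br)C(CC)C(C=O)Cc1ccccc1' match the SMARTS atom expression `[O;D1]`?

2

The query [O;D1] means: aliphatic oxygen bonded to exactly one heavy atom.
Check the 19 heavy atoms by environment: 4× C (D2) → no; 4× C (D3) → no; 1× C (D1) → no; 1× Br (D1) → no; 2× O (D1) → match; 1× N (D1) → no; 1× c (aromatic, D3) → no; 5× c (aromatic, D2) → no.
That gives 2 matching atoms.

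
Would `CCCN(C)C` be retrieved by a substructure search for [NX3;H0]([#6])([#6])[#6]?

Yes

The pattern [NX3;H0]([#6])([#6])[#6] describes a trivalent nitrogen with no H, bonded to three carbons — a tertiary amine.
The molecule carries a dimethylamino group (-N(CH3)2), whose atoms satisfy every constraint of the query, so the pattern matches.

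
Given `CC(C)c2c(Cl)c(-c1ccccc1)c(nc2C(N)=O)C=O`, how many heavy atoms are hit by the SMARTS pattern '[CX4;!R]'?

The query [CX4;!R] means: aliphatic carbon with four total connections, not in a ring.
Check the 21 heavy atoms by environment: 1× n (aromatic, X2, in 6-ring) → no; 11× c (aromatic, X3, in 6-ring) → no; 2× C (X3, acyclic) → no; 2× O (X1, acyclic) → no; 1× N (X3, acyclic) → no; 1× Cl (X1, acyclic) → no; 3× C (X4, acyclic) → match.
That gives 3 matching atoms.

3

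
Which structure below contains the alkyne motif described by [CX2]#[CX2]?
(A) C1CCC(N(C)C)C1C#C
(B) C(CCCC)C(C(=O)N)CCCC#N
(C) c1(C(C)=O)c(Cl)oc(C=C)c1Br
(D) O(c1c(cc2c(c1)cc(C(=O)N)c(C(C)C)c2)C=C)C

A

[CX2]#[CX2] describes a carbon-carbon triple bond (an alkyne).
(A) contains an ethynyl group (-C#CH), which satisfies every atom and bond constraint.
(B) has a nitrile (-C#N) but the triple bond is C#N, not C#C.
(C) has a vinyl group (-CH=CH2) but the C=C is a double bond; both carbons are CX3, not CX2.
(D) has a vinyl group (-CH=CH2) but the C=C is a double bond; both carbons are CX3, not CX2.
So the answer is (A).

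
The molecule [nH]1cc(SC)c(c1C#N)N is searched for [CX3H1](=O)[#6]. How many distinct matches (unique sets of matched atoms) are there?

[CX3H1](=O)[#6] is the SMARTS for an aldehyde: an sp2 carbon with one H, double-bonded to O and single-bonded to carbon.
No fragment in the molecule satisfies every constraint, giving 0 matches.

0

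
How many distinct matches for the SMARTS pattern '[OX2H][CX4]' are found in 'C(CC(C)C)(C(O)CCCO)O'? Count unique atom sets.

3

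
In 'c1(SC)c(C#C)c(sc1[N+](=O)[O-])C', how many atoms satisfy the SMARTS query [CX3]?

0

The query [CX3] means: C with X3: aliphatic carbon with exactly 3 total connections.
Check the 13 heavy atoms by environment: 1× s (aromatic, X2) → no; 4× c (aromatic, X3) → no; 1× N (charge +1, X3) → no; 1× O (charge -1, X1) → no; 1× O (X1) → no; 1× S (X2) → no; 2× C (X4) → no; 2× C (X2) → no.
No environment satisfies the query, so 0 matching atoms.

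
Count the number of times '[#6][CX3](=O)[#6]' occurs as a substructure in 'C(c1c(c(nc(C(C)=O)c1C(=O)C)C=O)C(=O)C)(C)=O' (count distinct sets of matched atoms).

4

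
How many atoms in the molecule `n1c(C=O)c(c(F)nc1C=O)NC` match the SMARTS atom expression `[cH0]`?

4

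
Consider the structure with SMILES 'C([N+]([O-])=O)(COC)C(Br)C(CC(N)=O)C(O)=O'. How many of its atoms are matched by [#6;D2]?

2

The query [#6;D2] means: any carbon bonded to exactly two heavy atoms.
Check the 17 heavy atoms by environment: 2× C (D2) → match; 5× C (D3) → no; 4× O (D1) → no; 1× N (charge +1, D3) → no; 1× O (charge -1, D1) → no; 1× Br (D1) → no; 1× N (D1) → no; 1× O (D2) → no; 1× C (D1) → no.
That gives 2 matching atoms.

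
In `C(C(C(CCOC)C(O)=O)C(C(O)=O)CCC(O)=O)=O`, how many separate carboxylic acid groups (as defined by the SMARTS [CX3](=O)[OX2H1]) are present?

[CX3](=O)[OX2H1] is the SMARTS for a carboxylic acid: an sp2 carbon double-bonded to O and single-bonded to an -OH oxygen.
The molecule carries 3 separate instances of a carboxylic acid group (-C(=O)OH) meeting every constraint; each maps to a distinct set of atoms, giving 3 matches.

3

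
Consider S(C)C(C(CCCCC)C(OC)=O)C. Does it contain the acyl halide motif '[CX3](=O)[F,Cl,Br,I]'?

No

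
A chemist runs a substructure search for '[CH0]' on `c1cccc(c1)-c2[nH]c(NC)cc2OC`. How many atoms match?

0

Check the 15 heavy atoms by environment: 1× n (aromatic, H1) → no; 4× c (aromatic, H0) → no; 6× c (aromatic, H1) → no; 1× N (H1) → no; 2× C (H3) → no; 1× O (H0) → no.
No environment satisfies the query, so 0 matching atoms.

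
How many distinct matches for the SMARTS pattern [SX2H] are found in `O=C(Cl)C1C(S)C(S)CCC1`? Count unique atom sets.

2

[SX2H] is the SMARTS for a thiol: an aliphatic sulfur with two connections, one being H.
The molecule carries 2 separate instances of a thiol (-SH) meeting every constraint; each maps to a distinct set of atoms, giving 2 matches.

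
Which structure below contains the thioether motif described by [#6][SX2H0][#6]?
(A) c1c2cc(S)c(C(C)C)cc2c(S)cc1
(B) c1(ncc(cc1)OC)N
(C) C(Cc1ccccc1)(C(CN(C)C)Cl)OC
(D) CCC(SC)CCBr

D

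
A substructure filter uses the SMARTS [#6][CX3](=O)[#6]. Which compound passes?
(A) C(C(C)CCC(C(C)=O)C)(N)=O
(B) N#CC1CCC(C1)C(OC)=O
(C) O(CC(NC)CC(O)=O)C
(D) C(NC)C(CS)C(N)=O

A

[#6][CX3](=O)[#6] describes a carbonyl carbon (no H) flanked by two carbons (a ketone).
(A) contains an acetyl/ketone group (-C(=O)CH3), which satisfies every atom and bond constraint.
(B) has a methyl-ester group (-C(=O)OCH3) but one neighbour of the carbonyl carbon is O, not C.
(C) has a carboxylic acid group (-C(=O)OH) but one neighbour of the carbonyl carbon is O, not C.
(D) has a primary amide (-C(=O)NH2) but one neighbour of the carbonyl carbon is N, not C.
So the answer is (A).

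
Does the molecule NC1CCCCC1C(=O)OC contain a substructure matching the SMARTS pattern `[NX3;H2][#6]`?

Yes

The pattern [NX3;H2][#6] describes a trivalent nitrogen with two H attached to carbon — a primary amine.
The molecule carries a primary amino group (-NH2), whose atoms satisfy every constraint of the query, so the pattern matches.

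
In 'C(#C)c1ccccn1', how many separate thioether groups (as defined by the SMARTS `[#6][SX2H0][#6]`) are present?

[#6][SX2H0][#6] is the SMARTS for a thioether: an aliphatic sulfur bridging two carbons with no H on the sulfur.
No fragment in the molecule satisfies every constraint, giving 0 matches.

0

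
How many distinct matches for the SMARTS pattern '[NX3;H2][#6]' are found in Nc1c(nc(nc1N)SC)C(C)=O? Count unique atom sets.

2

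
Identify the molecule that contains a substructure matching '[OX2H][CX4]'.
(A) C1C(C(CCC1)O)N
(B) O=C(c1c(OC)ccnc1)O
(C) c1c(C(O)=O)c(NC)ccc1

[OX2H][CX4] describes a hydroxyl oxygen bound to an sp3 (X4) carbon (an aliphatic alcohol).
(A) contains a hydroxyl group (-OH), which satisfies every atom and bond constraint.
(B) has a methoxy ether (-OCH3) but the oxygen has H0 (ether), not H1.
(C) has a carboxylic acid group (-C(=O)OH) but the -OH is on a CX3 carbonyl carbon, not a CX4 carbon.
So the answer is (A).

A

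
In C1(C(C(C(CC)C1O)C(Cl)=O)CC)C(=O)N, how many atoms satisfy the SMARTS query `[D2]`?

2

The query [D2] means: atom with exactly two heavy-atom neighbours.
Check the 16 heavy atoms by environment: 7× C (D3) → no; 2× C (D2) → match; 2× C (D1) → no; 3× O (D1) → no; 1× Cl (D1) → no; 1× N (D1) → no.
That gives 2 matching atoms.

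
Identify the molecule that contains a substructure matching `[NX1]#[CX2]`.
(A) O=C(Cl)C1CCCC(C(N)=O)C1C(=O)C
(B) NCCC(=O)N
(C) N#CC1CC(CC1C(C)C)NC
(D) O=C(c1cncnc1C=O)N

[NX1]#[CX2] describes a nitrogen triple-bonded to a two-connected carbon (a nitrile).
(A) has a primary amide (-C(=O)NH2) but the nitrogen is NX3, not NX1.
(B) has a primary amino group (-NH2) but the nitrogen is NX3 (three connections), not NX1 triple-bonded.
(C) contains a nitrile (-C#N), which satisfies every atom and bond constraint.
(D) has a primary amide (-C(=O)NH2) but the nitrogen is NX3, not NX1.
So the answer is (C).

C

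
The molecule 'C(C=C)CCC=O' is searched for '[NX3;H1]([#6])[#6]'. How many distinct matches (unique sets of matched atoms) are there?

[NX3;H1]([#6])[#6] is the SMARTS for a secondary amine: a trivalent nitrogen with one H, bonded to two carbons.
No fragment in the molecule satisfies every constraint, giving 0 matches.

0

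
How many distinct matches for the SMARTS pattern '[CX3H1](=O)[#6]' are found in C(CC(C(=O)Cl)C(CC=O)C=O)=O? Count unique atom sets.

3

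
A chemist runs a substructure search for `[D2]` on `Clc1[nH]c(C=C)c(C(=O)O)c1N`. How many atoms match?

The query [D2] means: atom with exactly two heavy-atom neighbours.
Check the 12 heavy atoms by environment: 1× n (aromatic, D2) → match; 4× c (aromatic, D3) → no; 1× C (D3) → no; 2× O (D1) → no; 1× Cl (D1) → no; 1× C (D2) → match; 1× C (D1) → no; 1× N (D1) → no.
Summing the matching environments: 1 + 1 = 2 matching atoms.

2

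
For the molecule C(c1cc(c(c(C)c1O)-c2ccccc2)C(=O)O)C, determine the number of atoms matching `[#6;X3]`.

13

Check the 19 heavy atoms by environment: 12× c (aromatic, X3) → match; 2× O (X2) → no; 1× C (X3) → match; 1× O (X1) → no; 3× C (X4) → no.
Summing the matching environments: 12 + 1 = 13 matching atoms.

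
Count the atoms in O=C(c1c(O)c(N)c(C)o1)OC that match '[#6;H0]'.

The query [#6;H0] means: any carbon with no attached hydrogen.
Check the 12 heavy atoms by environment: 1× o (aromatic, H0) → no; 4× c (aromatic, H0) → match; 1× C (H0) → match; 2× O (H0) → no; 2× C (H3) → no; 1× N (H2) → no; 1× O (H1) → no.
Summing the matching environments: 4 + 1 = 5 matching atoms.

5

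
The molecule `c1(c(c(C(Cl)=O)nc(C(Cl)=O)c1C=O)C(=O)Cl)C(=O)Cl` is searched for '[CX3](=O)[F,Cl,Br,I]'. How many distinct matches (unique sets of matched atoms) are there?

4

[CX3](=O)[F,Cl,Br,I] is the SMARTS for an acyl halide: a carbonyl carbon bonded to a halogen.
The molecule carries 4 separate instances of an acyl chloride (-C(=O)Cl) meeting every constraint; each maps to a distinct set of atoms, giving 4 matches.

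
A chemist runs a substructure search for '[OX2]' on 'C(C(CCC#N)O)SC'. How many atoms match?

1

The query [OX2] means: aliphatic oxygen with two total connections — ether, hydroxyl, or ester single-bond O.
Check the 9 heavy atoms by environment: 5× C (X4) → no; 1× S (X2) → no; 1× C (X2) → no; 1× N (X1) → no; 1× O (X2) → match.
That gives 1 matching atom.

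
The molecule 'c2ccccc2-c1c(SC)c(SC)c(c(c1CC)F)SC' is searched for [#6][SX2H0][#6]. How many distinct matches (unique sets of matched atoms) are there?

3

[#6][SX2H0][#6] is the SMARTS for a thioether: an aliphatic sulfur bridging two carbons with no H on the sulfur.
The molecule carries 3 separate instances of a methylthio ether (-SCH3) meeting every constraint; each maps to a distinct set of atoms, giving 3 matches.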